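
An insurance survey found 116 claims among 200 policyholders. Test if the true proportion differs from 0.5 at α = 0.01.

p̂ = 0.58, p₀ = 0.5. z = (p̂ - p₀)/√(p₀(1-p₀)/n) = 2.263. Critical: ±2.576. Fail to reject H₀.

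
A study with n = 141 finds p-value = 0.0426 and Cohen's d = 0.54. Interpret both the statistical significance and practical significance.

Statistically significant (p = 0.0426 < 0.05). Cohen's d = 0.54 indicates a medium effect size. Both statistical and practical significance should be considered.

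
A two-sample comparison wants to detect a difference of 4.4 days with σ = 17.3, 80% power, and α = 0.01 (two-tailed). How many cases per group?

n per group = 2(z_α/2 + z_β)²σ²/d² = 2×(2.576 + 0.84)²×17.3²/4.4² = 360.8 → n = 361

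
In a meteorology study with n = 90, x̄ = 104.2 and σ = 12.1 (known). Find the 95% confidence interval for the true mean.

CI = x̄ ± z*(σ/√n) = 104.2 ± 1.96(12.1/√90) = 104.2 ± 2.5 = (101.7, 106.7)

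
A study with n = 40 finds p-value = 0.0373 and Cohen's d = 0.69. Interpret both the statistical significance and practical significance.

Statistically significant (p = 0.0373 < 0.05). Cohen's d = 0.69 indicates a medium effect size. Both statistical and practical significance should be considered.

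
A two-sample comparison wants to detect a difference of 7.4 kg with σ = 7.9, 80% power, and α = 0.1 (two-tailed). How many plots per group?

n per group = 2(z_α/2 + z_β)²σ²/d² = 2×(1.645 + 0.84)²×7.9²/7.4² = 14.1 → n = 15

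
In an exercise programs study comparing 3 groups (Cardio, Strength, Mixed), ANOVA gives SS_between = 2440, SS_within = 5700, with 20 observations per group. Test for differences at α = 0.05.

df_between = 2, df_within = 57. F = MS_between/MS_within = 1220.0/100.0 = 12.2. F_crit ≈ 3.159. Reject H₀. At least one mean differs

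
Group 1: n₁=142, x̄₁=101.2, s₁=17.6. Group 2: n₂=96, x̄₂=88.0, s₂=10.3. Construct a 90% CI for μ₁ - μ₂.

Difference = 13.2. SE = √(17.6²/142 + 10.3²/96) = 1.813. CI = (10.22, 16.18)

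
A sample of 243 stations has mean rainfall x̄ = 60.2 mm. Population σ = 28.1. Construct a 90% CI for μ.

CI = x̄ ± z*(σ/√n) = 60.2 ± 1.645(28.1/√243) = 60.2 ± 2.97 = (57.23, 63.17)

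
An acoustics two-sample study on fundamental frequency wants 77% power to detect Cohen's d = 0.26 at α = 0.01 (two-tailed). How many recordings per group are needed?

z_{α/2} = 2.576, z_β = Φ⁻¹(0.77) = 0.739. For small effect (d = 0.26): n per group = 2(z_{α/2} + z_β)²/d² = 2(2.576 + 0.739)²/0.26² = 325.1 → 326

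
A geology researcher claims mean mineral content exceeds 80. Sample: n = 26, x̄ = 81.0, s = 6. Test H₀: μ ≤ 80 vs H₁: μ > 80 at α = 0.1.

t = (81.0 - 80)/(6/√26) = 0.85, df = 25. Critical t = 1.316. Fail to reject H₀.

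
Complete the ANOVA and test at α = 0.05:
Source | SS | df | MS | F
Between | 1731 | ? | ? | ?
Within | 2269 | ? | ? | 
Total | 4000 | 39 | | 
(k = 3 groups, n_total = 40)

df_between = 2, df_within = 37. MS_between = 865.5, MS_within = 61.32. F = 14.113, F_crit ≈ 3.252. Reject H₀.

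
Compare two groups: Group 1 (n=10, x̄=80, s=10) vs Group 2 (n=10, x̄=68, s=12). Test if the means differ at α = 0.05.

Pooled sp = 11.05. t = 2.429, df = 18. Critical t = ±2.101. Reject H₀.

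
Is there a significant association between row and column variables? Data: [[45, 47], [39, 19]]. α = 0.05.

χ² = 4.85. df = 1, critical = 3.841. Reject H₀. Variables are dependent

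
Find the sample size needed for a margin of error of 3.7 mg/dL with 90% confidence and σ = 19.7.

n = (z*σ/E)² = (1.645×19.7/3.7)² = 76.7 → n = 77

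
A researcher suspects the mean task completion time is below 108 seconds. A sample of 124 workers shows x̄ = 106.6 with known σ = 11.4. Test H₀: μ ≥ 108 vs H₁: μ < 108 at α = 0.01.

z = -1.368. Critical value: -2.33. Fail to reject H₀.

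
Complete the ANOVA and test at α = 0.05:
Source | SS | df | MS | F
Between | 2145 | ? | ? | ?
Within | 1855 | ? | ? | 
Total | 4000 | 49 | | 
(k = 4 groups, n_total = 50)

df_between = 3, df_within = 46. MS_between = 715.0, MS_within = 40.33. F = 17.73, F_crit ≈ 2.807. Reject H₀.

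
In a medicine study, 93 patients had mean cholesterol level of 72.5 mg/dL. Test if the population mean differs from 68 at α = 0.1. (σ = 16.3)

z = (x̄ - μ₀)/(σ/√n) = (72.5 - 68)/(16.3/√93) = 2.662. Critical value: ±1.645. Since |2.662| > 1.645, Reject H₀.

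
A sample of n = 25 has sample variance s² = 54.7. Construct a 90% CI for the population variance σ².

df = 24. χ²_{0.05} = 36.415, χ²_{0.95} = 13.848. CI for σ² = ((n-1)s²/χ²_{α/2}, (n-1)s²/χ²_{1-α/2}) = (24·54.7/36.415, 24·54.7/13.848) = (36.05, 94.8)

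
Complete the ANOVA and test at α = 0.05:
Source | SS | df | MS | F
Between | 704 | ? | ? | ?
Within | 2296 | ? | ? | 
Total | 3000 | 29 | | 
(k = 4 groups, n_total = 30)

df_between = 3, df_within = 26. MS_between = 234.67, MS_within = 88.31. F = 2.657, F_crit ≈ 2.975. Fail to reject H₀.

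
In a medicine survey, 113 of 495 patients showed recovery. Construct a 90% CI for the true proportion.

p̂ = 0.228. CI = p̂ ± z*√(p̂(1-p̂)/n) = (0.197, 0.259)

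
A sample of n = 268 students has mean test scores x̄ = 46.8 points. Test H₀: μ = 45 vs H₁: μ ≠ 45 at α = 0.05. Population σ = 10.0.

z = (x̄ - μ₀)/(σ/√n) = (46.8 - 45)/(10.0/√268) = 2.947. Critical value: ±1.96. Since |2.947| > 1.96, Reject H₀.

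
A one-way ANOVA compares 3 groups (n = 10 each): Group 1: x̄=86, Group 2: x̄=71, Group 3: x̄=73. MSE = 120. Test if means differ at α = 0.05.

Grand mean = 76.67. SS_between = 1326.67, MS_between = 663.33. F = 5.528, F_crit ≈ 3.354. Reject H₀.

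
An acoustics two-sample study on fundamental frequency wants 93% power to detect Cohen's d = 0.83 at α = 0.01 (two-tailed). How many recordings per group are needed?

z_{α/2} = 2.576, z_β = Φ⁻¹(0.93) = 1.476. For large effect (d = 0.83): n per group = 2(z_{α/2} + z_β)²/d² = 2(2.576 + 1.476)²/0.83² = 47.7 → 48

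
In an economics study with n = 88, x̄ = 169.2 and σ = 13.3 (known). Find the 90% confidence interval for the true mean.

CI = x̄ ± z*(σ/√n) = 169.2 ± 1.645(13.3/√88) = 169.2 ± 2.33 = (166.87, 171.53)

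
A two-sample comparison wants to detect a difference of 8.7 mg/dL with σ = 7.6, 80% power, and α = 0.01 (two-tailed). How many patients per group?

n per group = 2(z_α/2 + z_β)²σ²/d² = 2×(2.576 + 0.84)²×7.6²/8.7² = 17.8 → n = 18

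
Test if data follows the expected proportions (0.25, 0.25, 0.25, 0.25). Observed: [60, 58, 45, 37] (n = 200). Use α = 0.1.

Expected: [50.0, 50.0, 50.0, 50.0]. χ² = 7.16. df = 3, critical = 6.251. Reject H₀.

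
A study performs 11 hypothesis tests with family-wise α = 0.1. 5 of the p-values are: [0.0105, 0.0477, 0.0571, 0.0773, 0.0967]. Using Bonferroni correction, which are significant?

Bonferroni α = 0.1/11 = 0.00909. None of the given p-values are significant.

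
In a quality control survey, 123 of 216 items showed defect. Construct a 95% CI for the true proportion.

p̂ = 0.569. CI = p̂ ± z*√(p̂(1-p̂)/n) = (0.503, 0.635)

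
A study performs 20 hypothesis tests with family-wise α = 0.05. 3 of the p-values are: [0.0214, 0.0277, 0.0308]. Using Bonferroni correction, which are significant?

Bonferroni α = 0.05/20 = 0.0025. None of the given p-values are significant.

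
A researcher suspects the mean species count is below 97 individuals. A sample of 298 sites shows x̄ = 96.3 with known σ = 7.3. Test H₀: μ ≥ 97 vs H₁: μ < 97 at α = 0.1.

z = -1.655. Critical value: -1.28. Reject H₀.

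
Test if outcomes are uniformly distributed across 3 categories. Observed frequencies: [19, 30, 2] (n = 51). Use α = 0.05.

Expected = 17 each. χ² = Σ(O-E)²/E = 23.412. df = 2, critical value = 5.991. Reject H₀.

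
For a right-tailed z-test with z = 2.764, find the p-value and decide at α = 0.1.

p = P(Z > 2.764) = 1 - Φ(2.764) ≈ 0.0029. Since p < 0.1, reject H₀ (significant) at α = 0.1.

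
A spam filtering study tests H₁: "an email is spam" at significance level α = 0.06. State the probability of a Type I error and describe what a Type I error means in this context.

P(Type I error) = α = 0.06. A Type I error is rejecting H₀ when H₀ is actually true (false positive) — here, concluding that an email is spam when in fact this is not the case. Consequence: a legitimate email is sent to the spam folder and the user misses it.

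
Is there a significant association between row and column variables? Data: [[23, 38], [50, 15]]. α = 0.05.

χ² = 19.86. df = 1, critical = 3.841. Reject H₀. Variables are dependent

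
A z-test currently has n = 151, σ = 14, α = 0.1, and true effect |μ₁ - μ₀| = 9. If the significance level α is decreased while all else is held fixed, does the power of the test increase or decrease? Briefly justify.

Power decreases: a smaller α raises the critical value, so less of the H₁ sampling distribution falls in the rejection region.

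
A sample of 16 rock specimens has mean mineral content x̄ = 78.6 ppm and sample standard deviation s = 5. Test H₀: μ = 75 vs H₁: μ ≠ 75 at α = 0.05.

t = (x̄ - μ₀)/(s/√n) = (78.6 - 75)/(5/√16) = 2.88. df = 15, critical t = ±2.131. Reject H₀.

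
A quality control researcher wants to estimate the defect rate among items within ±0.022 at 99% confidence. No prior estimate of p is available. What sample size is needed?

Conservative approach: use p = 0.5 (maximizes p(1-p) = 0.25). n = z²(0.25)/E² = 2.576²×0.25/0.022² = 3427.6 → n = 3428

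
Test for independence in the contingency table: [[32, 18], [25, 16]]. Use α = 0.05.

χ² = 0.088. df = 1, critical = 3.841. Fail to reject H₀. No evidence of dependence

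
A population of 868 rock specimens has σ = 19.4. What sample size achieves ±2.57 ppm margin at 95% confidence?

Without FPC: n₀ = (1.96×19.4/2.57)² = 218.902. With FPC: n = n₀N/(n₀+N-1) = 175.0 → n = 175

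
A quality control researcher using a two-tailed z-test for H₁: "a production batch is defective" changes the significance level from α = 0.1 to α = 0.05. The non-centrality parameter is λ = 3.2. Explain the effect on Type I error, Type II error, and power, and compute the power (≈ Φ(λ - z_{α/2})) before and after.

Decreasing α from 0.1 to 0.05:
• Type I error rate decreases (α is the Type I rate by definition).
• Critical value moves from z_{α/2} = 1.645 to 1.96, so power = Φ(λ - z_{α/2}) goes from Φ(3.2 - 1.645) = 0.94 to Φ(3.2 - 1.96) = 0.893.
• Type II error rate β = 1 - power therefore increases (0.06 → 0.107).
Appropriate when false positives are costly — here, scrapping a good batch — wasted material and cost for no reason.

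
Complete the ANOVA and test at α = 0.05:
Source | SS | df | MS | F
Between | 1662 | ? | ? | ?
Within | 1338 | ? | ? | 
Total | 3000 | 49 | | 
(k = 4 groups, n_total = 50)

df_between = 3, df_within = 46. MS_between = 554.0, MS_within = 29.09. F = 19.046, F_crit ≈ 2.807. Reject H₀.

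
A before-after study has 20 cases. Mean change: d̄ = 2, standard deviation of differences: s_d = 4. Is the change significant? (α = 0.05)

t = d̄/(s_d/√n) = 2/(4/√20) = 2.236. df = 19, critical t = ±2.093. Reject H₀.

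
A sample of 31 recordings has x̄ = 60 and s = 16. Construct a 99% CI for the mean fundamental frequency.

CI = x̄ ± t*(s/√n) = 60 ± 2.75(16/√31) = (52.1, 67.9)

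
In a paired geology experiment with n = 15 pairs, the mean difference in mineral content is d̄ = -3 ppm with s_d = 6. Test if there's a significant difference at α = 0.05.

t = d̄/(s_d/√n) = -3/(6/√15) = -1.936. df = 14, critical t = ±2.145. Fail to reject H₀.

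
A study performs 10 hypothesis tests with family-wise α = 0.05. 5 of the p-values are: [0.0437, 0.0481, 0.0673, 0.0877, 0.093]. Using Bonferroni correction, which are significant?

Bonferroni α = 0.05/10 = 0.005. None of the given p-values are significant.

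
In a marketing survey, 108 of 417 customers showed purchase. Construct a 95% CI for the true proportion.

p̂ = 0.259. CI = p̂ ± z*√(p̂(1-p̂)/n) = (0.217, 0.301)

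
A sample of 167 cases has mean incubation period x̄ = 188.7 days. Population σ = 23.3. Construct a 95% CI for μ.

CI = x̄ ± z*(σ/√n) = 188.7 ± 1.96(23.3/√167) = 188.7 ± 3.53 = (185.17, 192.23)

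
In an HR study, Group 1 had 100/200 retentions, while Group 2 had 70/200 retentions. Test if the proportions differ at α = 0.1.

p̂₁ = 0.5, p̂₂ = 0.35, pooled p̂ = 0.425. z = 3.034. Critical: ±1.645. Reject H₀.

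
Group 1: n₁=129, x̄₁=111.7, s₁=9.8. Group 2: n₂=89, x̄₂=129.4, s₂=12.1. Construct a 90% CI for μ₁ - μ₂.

Difference = -17.7. SE = √(9.8²/129 + 12.1²/89) = 1.546. CI = (-20.24, -15.16)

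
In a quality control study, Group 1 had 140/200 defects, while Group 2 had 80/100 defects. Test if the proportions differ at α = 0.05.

p̂₁ = 0.7, p̂₂ = 0.8, pooled p̂ = 0.733. z = -1.846. Critical: ±1.96. Fail to reject H₀.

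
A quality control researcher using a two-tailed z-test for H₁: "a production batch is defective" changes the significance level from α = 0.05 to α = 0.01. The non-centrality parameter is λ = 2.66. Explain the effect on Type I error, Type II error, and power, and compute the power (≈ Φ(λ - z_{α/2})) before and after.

Decreasing α from 0.05 to 0.01:
• Type I error rate decreases (α is the Type I rate by definition).
• Critical value moves from z_{α/2} = 1.96 to 2.576, so power = Φ(λ - z_{α/2}) goes from Φ(2.66 - 1.96) = 0.758 to Φ(2.66 - 2.576) = 0.533.
• Type II error rate β = 1 - power therefore increases (0.242 → 0.467).
Appropriate when false positives are costly — here, scrapping a good batch — wasted material and cost for no reason.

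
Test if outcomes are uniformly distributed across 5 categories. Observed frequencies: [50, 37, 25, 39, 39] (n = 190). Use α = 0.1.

Expected = 38 each. χ² = Σ(O-E)²/E = 8.316. df = 4, critical value = 7.779. Reject H₀.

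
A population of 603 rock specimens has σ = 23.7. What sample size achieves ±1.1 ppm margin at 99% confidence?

Without FPC: n₀ = (2.576×23.7/1.1)² = 3080.371. With FPC: n = n₀N/(n₀+N-1) = 504.4 → n = 505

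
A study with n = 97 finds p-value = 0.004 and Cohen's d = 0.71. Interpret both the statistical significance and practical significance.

Statistically significant (p = 0.004 < 0.05). Cohen's d = 0.71 indicates a medium effect size. Both statistical and practical significance should be considered.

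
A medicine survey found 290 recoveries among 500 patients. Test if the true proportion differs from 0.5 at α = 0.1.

p̂ = 0.58, p₀ = 0.5. z = (p̂ - p₀)/√(p₀(1-p₀)/n) = 3.578. Critical: ±1.645. Reject H₀.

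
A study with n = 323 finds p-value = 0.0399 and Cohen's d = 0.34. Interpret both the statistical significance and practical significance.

Statistically significant (p = 0.0399 < 0.05). Cohen's d = 0.34 indicates a small effect size. Both statistical and practical significance should be considered.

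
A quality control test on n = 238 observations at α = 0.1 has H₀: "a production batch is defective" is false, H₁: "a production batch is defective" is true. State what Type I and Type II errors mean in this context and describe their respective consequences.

Type I (false positive): concluding that a production batch is defective when it is not — scrapping a good batch — wasted material and cost for no reason. Type II (false negative): failing to conclude that a production batch is defective when it is — shipping a defective batch — faulty products reach customers. Which is costlier depends on domain priorities and is a judgement call rather than a statistical fact.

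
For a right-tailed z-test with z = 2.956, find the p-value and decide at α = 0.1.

p = P(Z > 2.956) = 1 - Φ(2.956) ≈ 0.0016. Since p < 0.1, reject H₀ (significant) at α = 0.1.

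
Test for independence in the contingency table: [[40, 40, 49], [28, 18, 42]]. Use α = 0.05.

χ² = 3.375. df = 2, critical = 5.991. Fail to reject H₀. No evidence of dependence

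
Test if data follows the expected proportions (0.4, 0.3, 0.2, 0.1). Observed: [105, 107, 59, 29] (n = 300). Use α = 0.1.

Expected: [120.0, 90.0, 60.0, 30.0]. χ² = 5.136. df = 3, critical = 6.251. Fail to reject H₀.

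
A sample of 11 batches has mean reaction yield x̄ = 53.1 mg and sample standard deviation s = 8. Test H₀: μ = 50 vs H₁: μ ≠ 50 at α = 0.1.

t = (x̄ - μ₀)/(s/√n) = (53.1 - 50)/(8/√11) = 1.285. df = 10, critical t = ±1.812. Fail to reject H₀.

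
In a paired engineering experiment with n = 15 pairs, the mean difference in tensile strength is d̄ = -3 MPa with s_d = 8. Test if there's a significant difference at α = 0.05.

t = d̄/(s_d/√n) = -3/(8/√15) = -1.452. df = 14, critical t = ±2.145. Fail to reject H₀.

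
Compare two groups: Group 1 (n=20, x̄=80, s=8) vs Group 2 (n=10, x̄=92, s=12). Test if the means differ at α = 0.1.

Pooled sp = 9.47. t = -3.271, df = 28. Critical t = ±1.701. Reject H₀.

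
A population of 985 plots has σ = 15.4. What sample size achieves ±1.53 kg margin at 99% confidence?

Without FPC: n₀ = (2.576×15.4/1.53)² = 672.28. With FPC: n = n₀N/(n₀+N-1) = 399.8 → n = 400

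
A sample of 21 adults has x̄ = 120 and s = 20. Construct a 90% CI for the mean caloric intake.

CI = x̄ ± t*(s/√n) = 120 ± 1.725(20/√21) = (112.47, 127.53)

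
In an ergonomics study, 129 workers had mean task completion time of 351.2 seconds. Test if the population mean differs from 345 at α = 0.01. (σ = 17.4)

z = (x̄ - μ₀)/(σ/√n) = (351.2 - 345)/(17.4/√129) = 4.047. Critical value: ±2.576. Since |4.047| > 2.576, Reject H₀.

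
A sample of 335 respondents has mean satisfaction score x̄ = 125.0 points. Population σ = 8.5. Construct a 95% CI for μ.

CI = x̄ ± z*(σ/√n) = 125.0 ± 1.96(8.5/√335) = 125.0 ± 0.91 = (124.09, 125.91)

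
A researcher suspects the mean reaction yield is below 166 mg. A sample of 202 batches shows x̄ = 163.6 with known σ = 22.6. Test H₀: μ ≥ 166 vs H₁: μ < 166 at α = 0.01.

z = -1.509. Critical value: -2.33. Fail to reject H₀.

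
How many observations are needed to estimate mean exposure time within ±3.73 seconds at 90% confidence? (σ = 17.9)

n = (z*σ/E)² = (1.645×17.9/3.73)² = 62.3 → n = 63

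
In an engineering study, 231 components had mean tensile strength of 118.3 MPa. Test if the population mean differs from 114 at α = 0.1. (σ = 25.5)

z = (x̄ - μ₀)/(σ/√n) = (118.3 - 114)/(25.5/√231) = 2.563. Critical value: ±1.645. Since |2.563| > 1.645, Reject H₀.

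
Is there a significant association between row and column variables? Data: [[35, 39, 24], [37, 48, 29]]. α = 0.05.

χ² = 0.252. df = 2, critical = 5.991. Fail to reject H₀. No evidence of dependence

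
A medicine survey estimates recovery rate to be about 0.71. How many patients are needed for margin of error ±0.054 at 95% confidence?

n = z²p(1-p)/E² = 1.96²×0.71×0.29/0.054² = 271.3 → n = 272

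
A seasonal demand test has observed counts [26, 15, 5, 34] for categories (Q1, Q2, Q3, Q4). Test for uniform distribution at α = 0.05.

Expected = 20 each. χ² = Σ(O-E)²/E = 24.1. df = 3, critical value = 7.815. Reject H₀.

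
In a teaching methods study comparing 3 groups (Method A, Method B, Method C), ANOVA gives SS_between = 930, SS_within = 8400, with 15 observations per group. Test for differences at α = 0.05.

df_between = 2, df_within = 42. F = MS_between/MS_within = 465.0/200.0 = 2.325. F_crit ≈ 3.22. Fail to reject H₀.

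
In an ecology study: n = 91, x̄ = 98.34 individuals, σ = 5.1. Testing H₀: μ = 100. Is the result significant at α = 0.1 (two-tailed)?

z = (98.34 - 100)/(5.1/√91) = -3.105. Since |z| > 1.645, significant at α = 0.1.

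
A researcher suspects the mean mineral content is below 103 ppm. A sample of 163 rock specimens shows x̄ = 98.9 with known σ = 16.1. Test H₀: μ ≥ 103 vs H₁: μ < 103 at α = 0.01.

z = -3.251. Critical value: -2.33. Reject H₀.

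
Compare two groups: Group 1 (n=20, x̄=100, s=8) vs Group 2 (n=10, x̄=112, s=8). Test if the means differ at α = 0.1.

Pooled sp = 8.0. t = -3.873, df = 28. Critical t = ±1.701. Reject H₀.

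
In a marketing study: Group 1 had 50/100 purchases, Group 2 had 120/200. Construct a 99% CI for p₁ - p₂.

p̂₁ = 0.5, p̂₂ = 0.6. Difference = -0.1. CI = (-0.257, 0.057)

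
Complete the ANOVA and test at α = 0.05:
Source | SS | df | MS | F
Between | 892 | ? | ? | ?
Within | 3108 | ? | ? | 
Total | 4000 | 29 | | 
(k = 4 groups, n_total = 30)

df_between = 3, df_within = 26. MS_between = 297.33, MS_within = 119.54. F = 2.487, F_crit ≈ 2.975. Fail to reject H₀.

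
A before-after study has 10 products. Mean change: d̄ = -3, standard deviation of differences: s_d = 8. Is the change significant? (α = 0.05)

t = d̄/(s_d/√n) = -3/(8/√10) = -1.186. df = 9, critical t = ±2.262. Fail to reject H₀.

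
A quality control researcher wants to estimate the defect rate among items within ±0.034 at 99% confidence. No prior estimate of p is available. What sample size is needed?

Conservative approach: use p = 0.5 (maximizes p(1-p) = 0.25). n = z²(0.25)/E² = 2.576²×0.25/0.034² = 1435.1 → n = 1436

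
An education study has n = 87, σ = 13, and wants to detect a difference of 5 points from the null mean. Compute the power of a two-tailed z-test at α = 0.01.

SE = σ/√n = 13/√87 = 1.394. Non-centrality λ = d/SE = 5/1.394 = 3.587. Power ≈ Φ(λ - z_{α/2}) = Φ(3.587 - 2.576) = Φ(1.011) = 0.844.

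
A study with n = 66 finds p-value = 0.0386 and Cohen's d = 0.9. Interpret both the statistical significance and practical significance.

Statistically significant (p = 0.0386 < 0.05). Cohen's d = 0.9 indicates a large effect size. Both statistical and practical significance should be considered.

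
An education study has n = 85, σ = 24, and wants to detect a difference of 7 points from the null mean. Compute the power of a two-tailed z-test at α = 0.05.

SE = σ/√n = 24/√85 = 2.603. Non-centrality λ = d/SE = 7/2.603 = 2.689. Power ≈ Φ(λ - z_{α/2}) = Φ(2.689 - 1.96) = Φ(0.729) = 0.767.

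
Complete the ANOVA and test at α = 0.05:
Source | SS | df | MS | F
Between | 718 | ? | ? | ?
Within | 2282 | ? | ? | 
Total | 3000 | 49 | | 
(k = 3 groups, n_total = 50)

df_between = 2, df_within = 47. MS_between = 359.0, MS_within = 48.55. F = 7.394, F_crit ≈ 3.195. Reject H₀.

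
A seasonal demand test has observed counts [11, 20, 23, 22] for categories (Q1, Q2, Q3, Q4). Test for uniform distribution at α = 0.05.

Expected = 19 each. χ² = Σ(O-E)²/E = 4.737. df = 3, critical value = 7.815. Fail to reject H₀.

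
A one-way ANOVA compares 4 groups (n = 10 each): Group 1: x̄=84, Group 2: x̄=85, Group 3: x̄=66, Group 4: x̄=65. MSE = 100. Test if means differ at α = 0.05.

Grand mean = 75.0. SS_between = 3620.0, MS_between = 1206.67. F = 12.067, F_crit ≈ 2.866. Reject H₀.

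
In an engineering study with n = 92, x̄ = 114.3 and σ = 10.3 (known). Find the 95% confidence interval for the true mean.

CI = x̄ ± z*(σ/√n) = 114.3 ± 1.96(10.3/√92) = 114.3 ± 2.1 = (112.2, 116.4)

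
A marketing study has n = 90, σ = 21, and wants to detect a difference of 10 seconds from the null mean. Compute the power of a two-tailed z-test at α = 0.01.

SE = σ/√n = 21/√90 = 2.214. Non-centrality λ = d/SE = 10/2.214 = 4.518. Power ≈ Φ(λ - z_{α/2}) = Φ(4.518 - 2.576) = Φ(1.942) = 0.974.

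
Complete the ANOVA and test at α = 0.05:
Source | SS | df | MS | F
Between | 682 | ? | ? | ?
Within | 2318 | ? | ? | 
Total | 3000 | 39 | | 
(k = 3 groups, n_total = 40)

df_between = 2, df_within = 37. MS_between = 341.0, MS_within = 62.65. F = 5.443, F_crit ≈ 3.252. Reject H₀.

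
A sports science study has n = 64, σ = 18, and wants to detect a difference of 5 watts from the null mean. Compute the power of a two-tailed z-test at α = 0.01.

SE = σ/√n = 18/√64 = 2.25. Non-centrality λ = d/SE = 5/2.25 = 2.222. Power ≈ Φ(λ - z_{α/2}) = Φ(2.222 - 2.576) = Φ(-0.354) = 0.362.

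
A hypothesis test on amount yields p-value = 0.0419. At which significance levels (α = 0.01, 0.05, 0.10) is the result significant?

p = 0.0419. Significant at: α = 0.05, 0.1.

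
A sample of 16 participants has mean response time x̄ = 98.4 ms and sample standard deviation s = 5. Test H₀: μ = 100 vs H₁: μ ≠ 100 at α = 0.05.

t = (x̄ - μ₀)/(s/√n) = (98.4 - 100)/(5/√16) = -1.28. df = 15, critical t = ±2.131. Fail to reject H₀.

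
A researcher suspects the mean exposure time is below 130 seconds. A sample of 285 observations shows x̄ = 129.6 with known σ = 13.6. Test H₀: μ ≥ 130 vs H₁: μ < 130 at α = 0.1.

z = -0.497. Critical value: -1.28. Fail to reject H₀.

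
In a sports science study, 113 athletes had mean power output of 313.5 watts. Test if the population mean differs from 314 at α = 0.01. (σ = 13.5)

z = (x̄ - μ₀)/(σ/√n) = (313.5 - 314)/(13.5/√113) = -0.394. Critical value: ±2.576. Since |-0.394| ≤ 2.576, Fail to reject H₀.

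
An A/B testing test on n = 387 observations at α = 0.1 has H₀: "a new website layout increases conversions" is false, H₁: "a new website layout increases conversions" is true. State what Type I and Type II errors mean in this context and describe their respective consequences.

Type I (false positive): concluding that a new website layout increases conversions when it is not — rolling out a layout that doesn't actually help — wasted engineering effort. Type II (false negative): failing to conclude that a new website layout increases conversions when it is — discarding a layout that would have improved conversions — lost revenue. Which is costlier depends on domain priorities and is a judgement call rather than a statistical fact.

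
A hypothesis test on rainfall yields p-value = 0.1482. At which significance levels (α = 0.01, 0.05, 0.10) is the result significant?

p = 0.1482. Not significant at any of the given levels.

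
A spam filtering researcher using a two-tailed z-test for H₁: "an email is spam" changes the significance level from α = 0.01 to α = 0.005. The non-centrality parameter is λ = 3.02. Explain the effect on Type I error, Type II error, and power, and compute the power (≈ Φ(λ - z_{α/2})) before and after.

Decreasing α from 0.01 to 0.005:
• Type I error rate decreases (α is the Type I rate by definition).
• Critical value moves from z_{α/2} = 2.576 to 2.807, so power = Φ(λ - z_{α/2}) goes from Φ(3.02 - 2.576) = 0.671 to Φ(3.02 - 2.807) = 0.584.
• Type II error rate β = 1 - power therefore increases (0.329 → 0.416).
Appropriate when false positives are costly — here, a legitimate email is sent to the spam folder and the user misses it.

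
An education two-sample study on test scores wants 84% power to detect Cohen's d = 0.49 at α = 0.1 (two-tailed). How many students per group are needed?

z_{α/2} = 1.645, z_β = Φ⁻¹(0.84) = 0.994. For small effect (d = 0.49): n per group = 2(z_{α/2} + z_β)²/d² = 2(1.645 + 0.994)²/0.49² = 58.01 → 59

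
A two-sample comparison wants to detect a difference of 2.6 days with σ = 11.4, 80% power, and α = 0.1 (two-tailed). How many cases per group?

n per group = 2(z_α/2 + z_β)²σ²/d² = 2×(1.645 + 0.84)²×11.4²/2.6² = 237.4 → n = 238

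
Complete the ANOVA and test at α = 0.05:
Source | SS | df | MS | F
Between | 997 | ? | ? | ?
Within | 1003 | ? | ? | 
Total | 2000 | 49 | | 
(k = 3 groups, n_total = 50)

df_between = 2, df_within = 47. MS_between = 498.5, MS_within = 21.34. F = 23.359, F_crit ≈ 3.195. Reject H₀.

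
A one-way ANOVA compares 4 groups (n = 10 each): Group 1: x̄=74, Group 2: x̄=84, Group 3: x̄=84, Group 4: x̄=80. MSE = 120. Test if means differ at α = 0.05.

Grand mean = 80.5. SS_between = 670.0, MS_between = 223.33. F = 1.861, F_crit ≈ 2.866. Fail to reject H₀.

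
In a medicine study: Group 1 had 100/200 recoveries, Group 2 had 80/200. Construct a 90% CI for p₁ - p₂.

p̂₁ = 0.5, p̂₂ = 0.4. Difference = 0.1. CI = (0.019, 0.181)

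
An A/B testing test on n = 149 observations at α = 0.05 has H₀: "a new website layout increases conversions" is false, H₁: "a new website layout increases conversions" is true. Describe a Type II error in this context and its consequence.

Type II error: failing to reject H₀ when it is false — concluding that a new website layout increases conversions is not supported when in fact it is. Consequence: discarding a layout that would have improved conversions — lost revenue.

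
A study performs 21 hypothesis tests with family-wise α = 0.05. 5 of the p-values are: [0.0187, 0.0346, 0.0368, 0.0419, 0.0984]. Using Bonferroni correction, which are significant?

Bonferroni α = 0.05/21 = 0.00238. None of the given p-values are significant.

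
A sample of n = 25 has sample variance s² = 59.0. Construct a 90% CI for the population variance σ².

df = 24. χ²_{0.05} = 36.415, χ²_{0.95} = 13.848. CI for σ² = ((n-1)s²/χ²_{α/2}, (n-1)s²/χ²_{1-α/2}) = (24·59.0/36.415, 24·59.0/13.848) = (38.89, 102.25)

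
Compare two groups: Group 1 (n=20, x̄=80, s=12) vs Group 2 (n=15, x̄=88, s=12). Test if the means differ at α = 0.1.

Pooled sp = 12.0. t = -1.952, df = 33. Critical t = ±1.692. Reject H₀.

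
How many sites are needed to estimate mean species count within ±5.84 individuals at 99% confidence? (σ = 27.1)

n = (z*σ/E)² = (2.576×27.1/5.84)² = 142.9 → n = 143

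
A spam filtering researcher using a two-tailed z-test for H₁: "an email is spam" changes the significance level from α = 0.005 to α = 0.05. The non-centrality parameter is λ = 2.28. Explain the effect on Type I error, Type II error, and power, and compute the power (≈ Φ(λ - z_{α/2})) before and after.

Increasing α from 0.005 to 0.05:
• Type I error rate increases (α is the Type I rate by definition).
• Critical value moves from z_{α/2} = 2.807 to 1.96, so power = Φ(λ - z_{α/2}) goes from Φ(2.28 - 2.807) = 0.299 to Φ(2.28 - 1.96) = 0.626.
• Type II error rate β = 1 - power therefore decreases (0.701 → 0.374).
Appropriate when false negatives are costly — here, a spam email lands in the inbox.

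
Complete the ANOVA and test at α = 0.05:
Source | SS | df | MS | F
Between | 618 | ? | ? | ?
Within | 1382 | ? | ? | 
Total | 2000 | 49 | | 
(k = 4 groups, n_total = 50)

df_between = 3, df_within = 46. MS_between = 206.0, MS_within = 30.04. F = 6.857, F_crit ≈ 2.807. Reject H₀.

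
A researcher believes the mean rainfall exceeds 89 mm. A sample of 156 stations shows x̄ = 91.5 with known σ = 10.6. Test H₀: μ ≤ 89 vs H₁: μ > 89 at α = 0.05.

z = 2.946. Critical value: 1.645. Reject H₀.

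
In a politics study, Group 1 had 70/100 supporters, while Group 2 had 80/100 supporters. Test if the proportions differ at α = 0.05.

p̂₁ = 0.7, p̂₂ = 0.8, pooled p̂ = 0.75. z = -1.633. Critical: ±1.96. Fail to reject H₀.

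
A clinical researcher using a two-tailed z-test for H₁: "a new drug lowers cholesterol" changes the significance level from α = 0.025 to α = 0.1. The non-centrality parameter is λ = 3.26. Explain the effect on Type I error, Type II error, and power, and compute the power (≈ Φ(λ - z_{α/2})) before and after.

Increasing α from 0.025 to 0.1:
• Type I error rate increases (α is the Type I rate by definition).
• Critical value moves from z_{α/2} = 2.241 to 1.645, so power = Φ(λ - z_{α/2}) goes from Φ(3.26 - 2.241) = 0.846 to Φ(3.26 - 1.645) = 0.947.
• Type II error rate β = 1 - power therefore decreases (0.154 → 0.053).
Appropriate when false negatives are costly — here, shelving an effective drug — patients miss out on a treatment that would have helped.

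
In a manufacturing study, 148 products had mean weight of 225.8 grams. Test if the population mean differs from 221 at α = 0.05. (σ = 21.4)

z = (x̄ - μ₀)/(σ/√n) = (225.8 - 221)/(21.4/√148) = 2.729. Critical value: ±1.96. Since |2.729| > 1.96, Reject H₀.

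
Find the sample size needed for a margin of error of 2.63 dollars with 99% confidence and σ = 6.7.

n = (z*σ/E)² = (2.576×6.7/2.63)² = 43.1 → n = 44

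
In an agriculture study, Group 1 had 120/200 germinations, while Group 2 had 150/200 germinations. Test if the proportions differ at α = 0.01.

p̂₁ = 0.6, p̂₂ = 0.75, pooled p̂ = 0.675. z = -3.203. Critical: ±2.576. Reject H₀.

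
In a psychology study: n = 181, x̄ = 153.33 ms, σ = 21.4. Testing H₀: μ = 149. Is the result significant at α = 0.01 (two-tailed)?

z = (153.33 - 149)/(21.4/√181) = 2.722. Since |z| > 2.576, significant at α = 0.01.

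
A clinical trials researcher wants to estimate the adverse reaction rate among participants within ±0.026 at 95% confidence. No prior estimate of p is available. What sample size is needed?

Conservative approach: use p = 0.5 (maximizes p(1-p) = 0.25). n = z²(0.25)/E² = 1.96²×0.25/0.026² = 1420.7 → n = 1421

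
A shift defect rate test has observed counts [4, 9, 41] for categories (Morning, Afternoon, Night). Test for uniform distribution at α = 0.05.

Expected = 18 each. χ² = Σ(O-E)²/E = 44.778. df = 2, critical value = 5.991. Reject H₀.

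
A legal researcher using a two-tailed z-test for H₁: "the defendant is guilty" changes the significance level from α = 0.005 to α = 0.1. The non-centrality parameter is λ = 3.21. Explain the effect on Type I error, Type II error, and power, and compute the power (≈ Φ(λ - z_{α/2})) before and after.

Increasing α from 0.005 to 0.1:
• Type I error rate increases (α is the Type I rate by definition).
• Critical value moves from z_{α/2} = 2.807 to 1.645, so power = Φ(λ - z_{α/2}) goes from Φ(3.21 - 2.807) = 0.657 to Φ(3.21 - 1.645) = 0.941.
• Type II error rate β = 1 - power therefore decreases (0.343 → 0.059).
Appropriate when false negatives are costly — here, acquitting a guilty person.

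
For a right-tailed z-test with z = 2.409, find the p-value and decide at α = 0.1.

p = P(Z > 2.409) = 1 - Φ(2.409) ≈ 0.008. Since p < 0.1, reject H₀ (significant) at α = 0.1.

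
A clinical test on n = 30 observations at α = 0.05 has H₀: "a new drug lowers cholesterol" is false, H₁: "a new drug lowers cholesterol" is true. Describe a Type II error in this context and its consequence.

Type II error: failing to reject H₀ when it is false — concluding that a new drug lowers cholesterol is not supported when in fact it is. Consequence: shelving an effective drug — patients miss out on a treatment that would have helped.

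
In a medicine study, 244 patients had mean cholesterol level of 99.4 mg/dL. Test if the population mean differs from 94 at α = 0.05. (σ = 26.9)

z = (x̄ - μ₀)/(σ/√n) = (99.4 - 94)/(26.9/√244) = 3.136. Critical value: ±1.96. Since |3.136| > 1.96, Reject H₀.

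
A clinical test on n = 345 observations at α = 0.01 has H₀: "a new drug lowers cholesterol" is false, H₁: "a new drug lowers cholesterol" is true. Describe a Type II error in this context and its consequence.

Type II error: failing to reject H₀ when it is false — concluding that a new drug lowers cholesterol is not supported when in fact it is. Consequence: shelving an effective drug — patients miss out on a treatment that would have helped.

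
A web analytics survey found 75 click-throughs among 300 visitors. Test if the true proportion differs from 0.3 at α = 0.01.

p̂ = 0.25, p₀ = 0.3. z = (p̂ - p₀)/√(p₀(1-p₀)/n) = -1.89. Critical: ±2.576. Fail to reject H₀.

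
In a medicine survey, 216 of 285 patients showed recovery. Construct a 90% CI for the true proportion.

p̂ = 0.758. CI = p̂ ± z*√(p̂(1-p̂)/n) = (0.716, 0.8)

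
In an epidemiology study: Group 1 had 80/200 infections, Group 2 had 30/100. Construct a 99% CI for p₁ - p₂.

p̂₁ = 0.4, p̂₂ = 0.3. Difference = 0.1. CI = (-0.048, 0.248)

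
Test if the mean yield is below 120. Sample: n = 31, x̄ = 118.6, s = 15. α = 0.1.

t = (118.6 - 120)/(15/√31) = -0.52, df = 30. Critical t = -1.31. Fail to reject H₀.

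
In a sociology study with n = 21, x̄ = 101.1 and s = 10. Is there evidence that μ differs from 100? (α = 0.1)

t = (x̄ - μ₀)/(s/√n) = (101.1 - 100)/(10/√21) = 0.504. df = 20, critical t = ±1.725. Fail to reject H₀.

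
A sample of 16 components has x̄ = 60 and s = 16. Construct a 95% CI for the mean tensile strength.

CI = x̄ ± t*(s/√n) = 60 ± 2.131(16/√16) = (51.48, 68.52)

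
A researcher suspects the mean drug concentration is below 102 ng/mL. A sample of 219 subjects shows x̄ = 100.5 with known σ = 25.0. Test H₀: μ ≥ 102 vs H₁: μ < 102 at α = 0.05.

z = -0.888. Critical value: -1.645. Fail to reject H₀.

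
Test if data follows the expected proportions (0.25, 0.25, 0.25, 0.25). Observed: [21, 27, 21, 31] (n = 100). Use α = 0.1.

Expected: [25.0, 25.0, 25.0, 25.0]. χ² = 2.88. df = 3, critical = 6.251. Fail to reject H₀.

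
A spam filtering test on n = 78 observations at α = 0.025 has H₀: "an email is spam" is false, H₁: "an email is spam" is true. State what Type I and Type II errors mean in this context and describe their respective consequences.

Type I (false positive): concluding that an email is spam when it is not — a legitimate email is sent to the spam folder and the user misses it. Type II (false negative): failing to conclude that an email is spam when it is — a spam email lands in the inbox. Which is costlier depends on domain priorities and is a judgement call rather than a statistical fact.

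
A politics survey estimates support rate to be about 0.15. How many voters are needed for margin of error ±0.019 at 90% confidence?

n = z²p(1-p)/E² = 1.645²×0.15×0.85/0.019² = 955.7 → n = 956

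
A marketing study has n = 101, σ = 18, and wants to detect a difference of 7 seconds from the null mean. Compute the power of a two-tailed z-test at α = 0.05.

SE = σ/√n = 18/√101 = 1.791. Non-centrality λ = d/SE = 7/1.791 = 3.908. Power ≈ Φ(λ - z_{α/2}) = Φ(3.908 - 1.96) = Φ(1.948) = 0.974.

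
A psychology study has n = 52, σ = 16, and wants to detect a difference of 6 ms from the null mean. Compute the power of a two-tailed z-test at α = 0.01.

SE = σ/√n = 16/√52 = 2.219. Non-centrality λ = d/SE = 6/2.219 = 2.704. Power ≈ Φ(λ - z_{α/2}) = Φ(2.704 - 2.576) = Φ(0.128) = 0.551.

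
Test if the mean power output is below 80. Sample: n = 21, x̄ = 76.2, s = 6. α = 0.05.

t = (76.2 - 80)/(6/√21) = -2.902, df = 20. Critical t = -1.725. Reject H₀.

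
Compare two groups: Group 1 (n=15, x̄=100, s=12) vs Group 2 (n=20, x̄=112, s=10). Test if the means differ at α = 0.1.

Pooled sp = 10.89. t = -3.225, df = 33. Critical t = ±1.692. Reject H₀.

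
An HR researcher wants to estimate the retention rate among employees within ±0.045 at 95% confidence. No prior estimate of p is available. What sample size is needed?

Conservative approach: use p = 0.5 (maximizes p(1-p) = 0.25). n = z²(0.25)/E² = 1.96²×0.25/0.045² = 474.3 → n = 475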